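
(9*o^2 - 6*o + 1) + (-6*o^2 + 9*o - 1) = 3*o^2 + 3*o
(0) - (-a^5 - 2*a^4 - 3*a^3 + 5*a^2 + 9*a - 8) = a^5 + 2*a^4 + 3*a^3 - 5*a^2 - 9*a + 8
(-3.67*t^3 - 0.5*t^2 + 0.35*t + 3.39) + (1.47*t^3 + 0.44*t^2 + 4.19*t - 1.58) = -2.2*t^3 - 0.06*t^2 + 4.54*t + 1.81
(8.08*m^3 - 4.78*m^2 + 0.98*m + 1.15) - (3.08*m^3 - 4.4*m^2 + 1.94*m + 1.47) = 5.0*m^3 - 0.38*m^2 - 0.96*m - 0.32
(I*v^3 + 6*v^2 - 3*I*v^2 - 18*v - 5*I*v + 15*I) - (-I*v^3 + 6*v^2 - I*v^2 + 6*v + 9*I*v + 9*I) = 2*I*v^3 - 2*I*v^2 - 24*v - 14*I*v + 6*I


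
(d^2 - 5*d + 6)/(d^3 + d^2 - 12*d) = (d - 2)/(d*(d + 4))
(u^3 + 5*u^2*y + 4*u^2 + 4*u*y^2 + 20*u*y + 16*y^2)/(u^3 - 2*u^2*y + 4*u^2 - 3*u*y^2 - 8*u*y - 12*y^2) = (-u - 4*y)/(-u + 3*y)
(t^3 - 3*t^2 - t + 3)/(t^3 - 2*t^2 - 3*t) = (t - 1)/t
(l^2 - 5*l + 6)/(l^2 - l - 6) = (l - 2)/(l + 2)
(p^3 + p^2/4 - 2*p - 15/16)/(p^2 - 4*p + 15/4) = (8*p^2 + 14*p + 5)/(4*(2*p - 5))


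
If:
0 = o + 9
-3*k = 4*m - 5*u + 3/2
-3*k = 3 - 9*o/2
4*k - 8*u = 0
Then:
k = -29/2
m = 23/16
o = -9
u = -29/4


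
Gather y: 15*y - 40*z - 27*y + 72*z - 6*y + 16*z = -18*y + 48*z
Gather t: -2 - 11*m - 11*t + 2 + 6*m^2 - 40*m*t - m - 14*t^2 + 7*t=6*m^2 - 12*m - 14*t^2 + t*(-40*m - 4)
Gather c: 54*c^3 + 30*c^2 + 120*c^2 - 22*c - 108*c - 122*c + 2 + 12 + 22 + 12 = 54*c^3 + 150*c^2 - 252*c + 48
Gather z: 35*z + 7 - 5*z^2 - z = -5*z^2 + 34*z + 7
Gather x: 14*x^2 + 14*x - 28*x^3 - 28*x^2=-28*x^3 - 14*x^2 + 14*x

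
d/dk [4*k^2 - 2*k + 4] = 8*k - 2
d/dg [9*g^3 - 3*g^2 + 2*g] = 27*g^2 - 6*g + 2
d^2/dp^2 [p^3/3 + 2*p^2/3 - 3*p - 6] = 2*p + 4/3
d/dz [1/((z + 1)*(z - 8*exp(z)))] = (-z + (z + 1)*(8*exp(z) - 1) + 8*exp(z))/((z + 1)^2*(z - 8*exp(z))^2)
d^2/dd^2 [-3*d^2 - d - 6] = -6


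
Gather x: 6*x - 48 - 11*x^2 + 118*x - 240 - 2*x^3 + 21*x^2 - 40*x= -2*x^3 + 10*x^2 + 84*x - 288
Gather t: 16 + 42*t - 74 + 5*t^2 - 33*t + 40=5*t^2 + 9*t - 18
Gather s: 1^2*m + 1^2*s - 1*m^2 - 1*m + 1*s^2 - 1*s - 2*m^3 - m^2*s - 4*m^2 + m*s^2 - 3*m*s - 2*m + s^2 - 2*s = -2*m^3 - 5*m^2 - 2*m + s^2*(m + 2) + s*(-m^2 - 3*m - 2)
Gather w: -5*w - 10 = -5*w - 10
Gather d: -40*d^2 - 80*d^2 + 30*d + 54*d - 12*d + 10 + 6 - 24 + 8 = -120*d^2 + 72*d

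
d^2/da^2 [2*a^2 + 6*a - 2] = 4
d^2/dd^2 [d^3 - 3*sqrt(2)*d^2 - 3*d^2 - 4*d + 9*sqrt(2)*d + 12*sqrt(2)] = 6*d - 6*sqrt(2) - 6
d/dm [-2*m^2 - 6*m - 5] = -4*m - 6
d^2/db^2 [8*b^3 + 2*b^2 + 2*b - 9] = 48*b + 4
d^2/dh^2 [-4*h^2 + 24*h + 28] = -8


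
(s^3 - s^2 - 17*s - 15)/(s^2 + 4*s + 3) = s - 5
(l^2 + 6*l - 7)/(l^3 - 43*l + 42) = 1/(l - 6)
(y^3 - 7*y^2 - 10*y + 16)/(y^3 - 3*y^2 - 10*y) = (y^2 - 9*y + 8)/(y*(y - 5))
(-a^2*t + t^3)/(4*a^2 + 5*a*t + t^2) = t*(-a + t)/(4*a + t)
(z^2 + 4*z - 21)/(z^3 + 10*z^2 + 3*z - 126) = 1/(z + 6)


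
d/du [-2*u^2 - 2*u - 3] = -4*u - 2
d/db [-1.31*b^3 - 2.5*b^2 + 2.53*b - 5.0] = -3.93*b^2 - 5.0*b + 2.53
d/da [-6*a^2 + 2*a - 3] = 2 - 12*a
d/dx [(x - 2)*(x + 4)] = 2*x + 2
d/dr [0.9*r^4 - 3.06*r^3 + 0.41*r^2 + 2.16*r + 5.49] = 3.6*r^3 - 9.18*r^2 + 0.82*r + 2.16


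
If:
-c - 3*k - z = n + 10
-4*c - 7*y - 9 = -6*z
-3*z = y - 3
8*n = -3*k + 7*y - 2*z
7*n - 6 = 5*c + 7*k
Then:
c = 43/8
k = -2077/378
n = -1207/1512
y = -49/18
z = 103/54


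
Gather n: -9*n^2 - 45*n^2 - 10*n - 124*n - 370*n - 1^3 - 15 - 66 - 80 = -54*n^2 - 504*n - 162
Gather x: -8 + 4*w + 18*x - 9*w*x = 4*w + x*(18 - 9*w) - 8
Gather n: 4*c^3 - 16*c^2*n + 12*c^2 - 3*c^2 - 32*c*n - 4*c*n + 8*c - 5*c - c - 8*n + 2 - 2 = 4*c^3 + 9*c^2 + 2*c + n*(-16*c^2 - 36*c - 8)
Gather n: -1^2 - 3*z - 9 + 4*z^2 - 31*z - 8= 4*z^2 - 34*z - 18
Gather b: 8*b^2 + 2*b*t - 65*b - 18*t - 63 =8*b^2 + b*(2*t - 65) - 18*t - 63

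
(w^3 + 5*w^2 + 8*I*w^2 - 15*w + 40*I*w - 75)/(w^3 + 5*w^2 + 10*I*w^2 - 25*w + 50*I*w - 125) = (w + 3*I)/(w + 5*I)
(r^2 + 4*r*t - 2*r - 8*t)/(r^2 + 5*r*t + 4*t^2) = (r - 2)/(r + t)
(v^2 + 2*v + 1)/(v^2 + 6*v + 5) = (v + 1)/(v + 5)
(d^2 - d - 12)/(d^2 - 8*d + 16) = (d + 3)/(d - 4)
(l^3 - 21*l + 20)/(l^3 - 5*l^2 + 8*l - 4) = (l^2 + l - 20)/(l^2 - 4*l + 4)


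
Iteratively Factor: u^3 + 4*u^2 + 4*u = (u + 2)*(u^2 + 2*u) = u*(u + 2)*(u + 2)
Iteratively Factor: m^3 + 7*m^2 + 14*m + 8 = (m + 2)*(m^2 + 5*m + 4) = (m + 2)*(m + 4)*(m + 1)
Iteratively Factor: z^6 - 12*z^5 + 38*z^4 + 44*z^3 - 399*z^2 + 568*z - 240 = (z - 1)*(z^5 - 11*z^4 + 27*z^3 + 71*z^2 - 328*z + 240) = (z - 4)*(z - 1)*(z^4 - 7*z^3 - z^2 + 67*z - 60) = (z - 4)*(z - 1)*(z + 3)*(z^3 - 10*z^2 + 29*z - 20) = (z - 4)*(z - 1)^2*(z + 3)*(z^2 - 9*z + 20) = (z - 4)^2*(z - 1)^2*(z + 3)*(z - 5)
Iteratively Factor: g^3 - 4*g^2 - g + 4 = (g + 1)*(g^2 - 5*g + 4) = (g - 1)*(g + 1)*(g - 4)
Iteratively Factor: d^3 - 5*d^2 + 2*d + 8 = (d + 1)*(d^2 - 6*d + 8) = (d - 2)*(d + 1)*(d - 4)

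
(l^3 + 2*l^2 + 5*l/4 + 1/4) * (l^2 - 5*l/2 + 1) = l^5 - l^4/2 - 11*l^3/4 - 7*l^2/8 + 5*l/8 + 1/4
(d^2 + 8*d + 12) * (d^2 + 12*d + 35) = d^4 + 20*d^3 + 143*d^2 + 424*d + 420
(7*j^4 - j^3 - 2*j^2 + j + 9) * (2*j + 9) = 14*j^5 + 61*j^4 - 13*j^3 - 16*j^2 + 27*j + 81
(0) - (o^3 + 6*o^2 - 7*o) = -o^3 - 6*o^2 + 7*o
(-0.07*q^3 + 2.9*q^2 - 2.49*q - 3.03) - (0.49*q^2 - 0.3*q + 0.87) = -0.07*q^3 + 2.41*q^2 - 2.19*q - 3.9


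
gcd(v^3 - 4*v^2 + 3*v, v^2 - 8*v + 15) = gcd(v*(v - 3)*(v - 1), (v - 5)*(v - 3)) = v - 3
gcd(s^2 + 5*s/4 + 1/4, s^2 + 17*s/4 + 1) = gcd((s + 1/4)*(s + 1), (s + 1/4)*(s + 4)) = s + 1/4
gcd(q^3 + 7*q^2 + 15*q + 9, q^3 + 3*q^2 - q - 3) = q^2 + 4*q + 3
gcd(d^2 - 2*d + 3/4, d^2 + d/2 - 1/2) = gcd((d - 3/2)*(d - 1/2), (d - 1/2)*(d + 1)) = d - 1/2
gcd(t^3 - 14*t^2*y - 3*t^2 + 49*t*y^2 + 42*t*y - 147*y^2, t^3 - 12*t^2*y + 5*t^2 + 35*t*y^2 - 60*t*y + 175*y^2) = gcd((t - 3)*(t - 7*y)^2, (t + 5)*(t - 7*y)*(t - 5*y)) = -t + 7*y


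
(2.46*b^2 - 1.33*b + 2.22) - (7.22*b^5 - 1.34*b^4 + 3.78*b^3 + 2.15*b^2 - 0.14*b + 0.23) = -7.22*b^5 + 1.34*b^4 - 3.78*b^3 + 0.31*b^2 - 1.19*b + 1.99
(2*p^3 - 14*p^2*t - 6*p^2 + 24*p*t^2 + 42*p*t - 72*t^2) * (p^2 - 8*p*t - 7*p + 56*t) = 2*p^5 - 30*p^4*t - 20*p^4 + 136*p^3*t^2 + 300*p^3*t + 42*p^3 - 192*p^2*t^3 - 1360*p^2*t^2 - 630*p^2*t + 1920*p*t^3 + 2856*p*t^2 - 4032*t^3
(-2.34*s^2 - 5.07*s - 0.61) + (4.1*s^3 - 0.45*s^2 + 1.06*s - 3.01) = 4.1*s^3 - 2.79*s^2 - 4.01*s - 3.62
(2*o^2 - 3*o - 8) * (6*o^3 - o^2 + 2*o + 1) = 12*o^5 - 20*o^4 - 41*o^3 + 4*o^2 - 19*o - 8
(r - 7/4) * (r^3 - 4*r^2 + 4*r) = r^4 - 23*r^3/4 + 11*r^2 - 7*r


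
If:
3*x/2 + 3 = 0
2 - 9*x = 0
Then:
No Solution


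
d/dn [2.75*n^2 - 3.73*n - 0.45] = 5.5*n - 3.73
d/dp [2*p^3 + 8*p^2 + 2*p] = 6*p^2 + 16*p + 2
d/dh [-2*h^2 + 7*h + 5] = 7 - 4*h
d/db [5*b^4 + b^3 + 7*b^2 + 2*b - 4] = 20*b^3 + 3*b^2 + 14*b + 2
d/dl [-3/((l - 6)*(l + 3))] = 3*(2*l - 3)/((l - 6)^2*(l + 3)^2)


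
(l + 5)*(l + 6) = l^2 + 11*l + 30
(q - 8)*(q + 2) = q^2 - 6*q - 16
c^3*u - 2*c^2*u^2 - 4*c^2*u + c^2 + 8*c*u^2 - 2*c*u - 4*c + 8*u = (c - 4)*(c - 2*u)*(c*u + 1)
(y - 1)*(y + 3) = y^2 + 2*y - 3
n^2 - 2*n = n*(n - 2)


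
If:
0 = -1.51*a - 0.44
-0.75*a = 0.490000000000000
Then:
No Solution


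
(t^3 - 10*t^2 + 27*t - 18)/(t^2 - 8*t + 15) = (t^2 - 7*t + 6)/(t - 5)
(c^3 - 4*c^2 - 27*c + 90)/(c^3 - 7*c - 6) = (c^2 - c - 30)/(c^2 + 3*c + 2)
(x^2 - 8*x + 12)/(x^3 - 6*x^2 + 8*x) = (x - 6)/(x*(x - 4))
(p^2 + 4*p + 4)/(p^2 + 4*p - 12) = (p^2 + 4*p + 4)/(p^2 + 4*p - 12)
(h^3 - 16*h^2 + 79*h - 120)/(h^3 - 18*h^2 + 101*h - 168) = (h - 5)/(h - 7)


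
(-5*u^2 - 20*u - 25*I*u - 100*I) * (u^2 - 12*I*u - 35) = -5*u^4 - 20*u^3 + 35*I*u^3 - 125*u^2 + 140*I*u^2 - 500*u + 875*I*u + 3500*I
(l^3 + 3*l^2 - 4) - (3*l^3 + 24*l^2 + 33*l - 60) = -2*l^3 - 21*l^2 - 33*l + 56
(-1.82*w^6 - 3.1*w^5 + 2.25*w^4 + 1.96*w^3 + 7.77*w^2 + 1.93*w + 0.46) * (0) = 0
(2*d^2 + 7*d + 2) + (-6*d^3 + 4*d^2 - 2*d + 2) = -6*d^3 + 6*d^2 + 5*d + 4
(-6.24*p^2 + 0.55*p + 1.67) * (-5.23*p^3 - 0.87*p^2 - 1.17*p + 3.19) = 32.6352*p^5 + 2.5523*p^4 - 1.9118*p^3 - 22.002*p^2 - 0.1994*p + 5.3273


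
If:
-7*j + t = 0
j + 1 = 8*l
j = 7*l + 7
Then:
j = 63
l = 8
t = 441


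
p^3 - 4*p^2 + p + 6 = (p - 3)*(p - 2)*(p + 1)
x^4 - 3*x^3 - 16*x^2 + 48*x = x*(x - 4)*(x - 3)*(x + 4)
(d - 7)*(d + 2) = d^2 - 5*d - 14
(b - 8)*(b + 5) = b^2 - 3*b - 40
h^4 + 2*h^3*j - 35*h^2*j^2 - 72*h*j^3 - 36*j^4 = (h - 6*j)*(h + j)^2*(h + 6*j)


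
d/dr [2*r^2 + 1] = 4*r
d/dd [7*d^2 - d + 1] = 14*d - 1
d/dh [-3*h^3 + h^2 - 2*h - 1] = -9*h^2 + 2*h - 2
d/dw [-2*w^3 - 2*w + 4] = -6*w^2 - 2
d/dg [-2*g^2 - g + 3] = -4*g - 1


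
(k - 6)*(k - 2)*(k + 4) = k^3 - 4*k^2 - 20*k + 48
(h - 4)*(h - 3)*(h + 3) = h^3 - 4*h^2 - 9*h + 36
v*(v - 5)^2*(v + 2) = v^4 - 8*v^3 + 5*v^2 + 50*v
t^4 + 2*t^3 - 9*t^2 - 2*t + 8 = (t - 2)*(t - 1)*(t + 1)*(t + 4)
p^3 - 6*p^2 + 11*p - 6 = (p - 3)*(p - 2)*(p - 1)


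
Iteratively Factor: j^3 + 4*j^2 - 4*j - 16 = (j + 4)*(j^2 - 4) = (j - 2)*(j + 4)*(j + 2)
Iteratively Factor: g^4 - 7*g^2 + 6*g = (g)*(g^3 - 7*g + 6) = g*(g - 1)*(g^2 + g - 6) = g*(g - 2)*(g - 1)*(g + 3)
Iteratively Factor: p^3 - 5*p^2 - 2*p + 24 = (p - 3)*(p^2 - 2*p - 8) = (p - 4)*(p - 3)*(p + 2)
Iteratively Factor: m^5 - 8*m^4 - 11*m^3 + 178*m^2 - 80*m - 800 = (m + 4)*(m^4 - 12*m^3 + 37*m^2 + 30*m - 200) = (m - 4)*(m + 4)*(m^3 - 8*m^2 + 5*m + 50) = (m - 5)*(m - 4)*(m + 4)*(m^2 - 3*m - 10) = (m - 5)*(m - 4)*(m + 2)*(m + 4)*(m - 5)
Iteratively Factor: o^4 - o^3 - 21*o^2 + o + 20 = (o - 5)*(o^3 + 4*o^2 - o - 4) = (o - 5)*(o + 1)*(o^2 + 3*o - 4) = (o - 5)*(o + 1)*(o + 4)*(o - 1)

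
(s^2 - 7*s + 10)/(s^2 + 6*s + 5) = (s^2 - 7*s + 10)/(s^2 + 6*s + 5)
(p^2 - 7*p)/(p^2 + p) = (p - 7)/(p + 1)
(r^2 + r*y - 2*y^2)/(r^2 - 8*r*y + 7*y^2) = (-r - 2*y)/(-r + 7*y)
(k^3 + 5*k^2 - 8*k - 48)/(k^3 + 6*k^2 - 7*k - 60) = (k + 4)/(k + 5)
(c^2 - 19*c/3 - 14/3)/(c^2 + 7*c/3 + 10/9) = 3*(c - 7)/(3*c + 5)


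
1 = 1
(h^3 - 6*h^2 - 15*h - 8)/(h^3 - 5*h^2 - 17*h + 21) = (h^3 - 6*h^2 - 15*h - 8)/(h^3 - 5*h^2 - 17*h + 21)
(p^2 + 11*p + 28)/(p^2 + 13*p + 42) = (p + 4)/(p + 6)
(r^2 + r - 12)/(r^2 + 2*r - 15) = (r + 4)/(r + 5)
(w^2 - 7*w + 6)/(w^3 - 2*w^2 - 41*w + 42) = (w - 6)/(w^2 - w - 42)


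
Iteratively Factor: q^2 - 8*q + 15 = (q - 3)*(q - 5)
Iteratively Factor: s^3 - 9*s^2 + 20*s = (s)*(s^2 - 9*s + 20) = s*(s - 4)*(s - 5)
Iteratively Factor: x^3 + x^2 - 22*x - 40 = (x - 5)*(x^2 + 6*x + 8) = (x - 5)*(x + 4)*(x + 2)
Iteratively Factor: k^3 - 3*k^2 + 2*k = (k - 2)*(k^2 - k) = (k - 2)*(k - 1)*(k)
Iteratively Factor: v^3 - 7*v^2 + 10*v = (v)*(v^2 - 7*v + 10) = v*(v - 2)*(v - 5)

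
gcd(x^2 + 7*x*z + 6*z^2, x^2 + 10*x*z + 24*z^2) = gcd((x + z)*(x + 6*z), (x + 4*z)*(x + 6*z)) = x + 6*z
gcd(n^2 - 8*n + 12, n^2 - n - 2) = n - 2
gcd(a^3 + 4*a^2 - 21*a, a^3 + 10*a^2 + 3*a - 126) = a^2 + 4*a - 21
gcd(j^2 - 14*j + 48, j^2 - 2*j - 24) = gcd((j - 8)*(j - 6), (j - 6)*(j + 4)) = j - 6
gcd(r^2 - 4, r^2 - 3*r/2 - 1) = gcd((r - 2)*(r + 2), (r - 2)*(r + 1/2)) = r - 2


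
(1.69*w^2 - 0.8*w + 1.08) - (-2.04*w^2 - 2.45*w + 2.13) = 3.73*w^2 + 1.65*w - 1.05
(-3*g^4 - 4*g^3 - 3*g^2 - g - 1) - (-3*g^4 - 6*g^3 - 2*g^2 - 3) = 2*g^3 - g^2 - g + 2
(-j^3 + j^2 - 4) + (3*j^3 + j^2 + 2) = 2*j^3 + 2*j^2 - 2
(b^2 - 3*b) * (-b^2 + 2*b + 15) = -b^4 + 5*b^3 + 9*b^2 - 45*b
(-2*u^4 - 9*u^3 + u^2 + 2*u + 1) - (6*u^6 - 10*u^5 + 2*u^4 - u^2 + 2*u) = -6*u^6 + 10*u^5 - 4*u^4 - 9*u^3 + 2*u^2 + 1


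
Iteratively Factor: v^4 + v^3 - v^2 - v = (v - 1)*(v^3 + 2*v^2 + v) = v*(v - 1)*(v^2 + 2*v + 1) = v*(v - 1)*(v + 1)*(v + 1)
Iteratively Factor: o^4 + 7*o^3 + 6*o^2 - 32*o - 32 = (o + 1)*(o^3 + 6*o^2 - 32) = (o - 2)*(o + 1)*(o^2 + 8*o + 16) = (o - 2)*(o + 1)*(o + 4)*(o + 4)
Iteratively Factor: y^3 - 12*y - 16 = (y + 2)*(y^2 - 2*y - 8) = (y + 2)^2*(y - 4)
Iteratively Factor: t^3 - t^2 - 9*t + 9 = (t - 3)*(t^2 + 2*t - 3) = (t - 3)*(t - 1)*(t + 3)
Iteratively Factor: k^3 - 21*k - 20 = (k - 5)*(k^2 + 5*k + 4) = (k - 5)*(k + 4)*(k + 1)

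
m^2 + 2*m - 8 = (m - 2)*(m + 4)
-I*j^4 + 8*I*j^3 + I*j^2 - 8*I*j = j*(j - 8)*(j - 1)*(-I*j - I)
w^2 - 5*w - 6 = (w - 6)*(w + 1)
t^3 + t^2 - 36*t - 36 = (t - 6)*(t + 1)*(t + 6)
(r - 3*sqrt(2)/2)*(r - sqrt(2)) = r^2 - 5*sqrt(2)*r/2 + 3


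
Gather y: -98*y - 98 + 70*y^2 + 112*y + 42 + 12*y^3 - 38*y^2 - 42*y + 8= 12*y^3 + 32*y^2 - 28*y - 48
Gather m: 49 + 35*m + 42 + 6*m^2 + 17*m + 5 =6*m^2 + 52*m + 96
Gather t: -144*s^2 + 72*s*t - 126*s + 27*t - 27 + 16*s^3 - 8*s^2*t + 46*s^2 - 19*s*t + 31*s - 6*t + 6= 16*s^3 - 98*s^2 - 95*s + t*(-8*s^2 + 53*s + 21) - 21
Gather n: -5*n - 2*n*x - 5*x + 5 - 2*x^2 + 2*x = n*(-2*x - 5) - 2*x^2 - 3*x + 5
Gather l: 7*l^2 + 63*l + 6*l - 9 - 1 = 7*l^2 + 69*l - 10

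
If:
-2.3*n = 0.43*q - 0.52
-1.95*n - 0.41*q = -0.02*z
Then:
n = 2.04019138755981 - 0.0822966507177034*z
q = 0.440191387559809*z - 9.70334928229665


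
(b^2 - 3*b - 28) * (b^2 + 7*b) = b^4 + 4*b^3 - 49*b^2 - 196*b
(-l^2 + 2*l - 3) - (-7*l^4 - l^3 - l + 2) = 7*l^4 + l^3 - l^2 + 3*l - 5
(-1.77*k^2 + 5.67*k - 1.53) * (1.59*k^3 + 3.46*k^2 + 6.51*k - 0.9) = -2.8143*k^5 + 2.8911*k^4 + 5.6628*k^3 + 33.2109*k^2 - 15.0633*k + 1.377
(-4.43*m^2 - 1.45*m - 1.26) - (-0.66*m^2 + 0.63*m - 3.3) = -3.77*m^2 - 2.08*m + 2.04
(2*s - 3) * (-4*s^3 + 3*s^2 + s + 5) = -8*s^4 + 18*s^3 - 7*s^2 + 7*s - 15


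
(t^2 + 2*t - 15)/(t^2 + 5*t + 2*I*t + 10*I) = (t - 3)/(t + 2*I)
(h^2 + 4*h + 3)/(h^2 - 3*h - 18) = (h + 1)/(h - 6)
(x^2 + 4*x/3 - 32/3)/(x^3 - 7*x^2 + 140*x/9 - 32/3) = 3*(x + 4)/(3*x^2 - 13*x + 12)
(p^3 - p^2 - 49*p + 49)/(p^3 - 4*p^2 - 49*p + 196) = (p - 1)/(p - 4)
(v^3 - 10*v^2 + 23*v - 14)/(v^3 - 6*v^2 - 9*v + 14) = (v - 2)/(v + 2)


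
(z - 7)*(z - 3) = z^2 - 10*z + 21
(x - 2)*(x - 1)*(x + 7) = x^3 + 4*x^2 - 19*x + 14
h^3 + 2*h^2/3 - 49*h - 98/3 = (h - 7)*(h + 2/3)*(h + 7)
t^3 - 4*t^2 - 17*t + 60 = (t - 5)*(t - 3)*(t + 4)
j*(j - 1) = j^2 - j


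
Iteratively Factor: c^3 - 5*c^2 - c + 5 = (c - 1)*(c^2 - 4*c - 5) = (c - 1)*(c + 1)*(c - 5)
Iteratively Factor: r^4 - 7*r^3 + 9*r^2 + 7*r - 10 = (r - 5)*(r^3 - 2*r^2 - r + 2) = (r - 5)*(r - 2)*(r^2 - 1) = (r - 5)*(r - 2)*(r + 1)*(r - 1)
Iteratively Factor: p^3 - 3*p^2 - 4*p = (p - 4)*(p^2 + p) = (p - 4)*(p + 1)*(p)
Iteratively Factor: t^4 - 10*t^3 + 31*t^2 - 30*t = (t - 2)*(t^3 - 8*t^2 + 15*t) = (t - 3)*(t - 2)*(t^2 - 5*t) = (t - 5)*(t - 3)*(t - 2)*(t)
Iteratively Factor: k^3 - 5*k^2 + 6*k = (k - 3)*(k^2 - 2*k) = k*(k - 3)*(k - 2)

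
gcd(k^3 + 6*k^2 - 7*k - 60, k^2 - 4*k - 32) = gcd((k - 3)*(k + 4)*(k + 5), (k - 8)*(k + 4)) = k + 4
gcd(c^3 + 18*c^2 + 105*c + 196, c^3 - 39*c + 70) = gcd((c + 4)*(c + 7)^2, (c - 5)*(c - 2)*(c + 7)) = c + 7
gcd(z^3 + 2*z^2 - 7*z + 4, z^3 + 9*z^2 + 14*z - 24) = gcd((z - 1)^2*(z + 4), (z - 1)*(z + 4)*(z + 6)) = z^2 + 3*z - 4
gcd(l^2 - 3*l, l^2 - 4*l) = l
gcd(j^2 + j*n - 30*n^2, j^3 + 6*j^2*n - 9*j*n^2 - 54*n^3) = j + 6*n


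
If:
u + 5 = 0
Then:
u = -5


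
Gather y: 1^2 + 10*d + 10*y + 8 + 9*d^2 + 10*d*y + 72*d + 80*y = 9*d^2 + 82*d + y*(10*d + 90) + 9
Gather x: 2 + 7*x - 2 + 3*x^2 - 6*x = 3*x^2 + x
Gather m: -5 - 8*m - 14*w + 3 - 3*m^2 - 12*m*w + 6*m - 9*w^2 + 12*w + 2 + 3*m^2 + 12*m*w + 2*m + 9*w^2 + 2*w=0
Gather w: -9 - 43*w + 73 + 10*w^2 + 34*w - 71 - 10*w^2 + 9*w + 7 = 0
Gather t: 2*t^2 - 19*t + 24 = 2*t^2 - 19*t + 24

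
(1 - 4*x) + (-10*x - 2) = -14*x - 1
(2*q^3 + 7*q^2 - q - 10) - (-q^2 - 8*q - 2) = 2*q^3 + 8*q^2 + 7*q - 8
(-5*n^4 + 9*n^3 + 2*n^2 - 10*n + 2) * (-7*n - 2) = 35*n^5 - 53*n^4 - 32*n^3 + 66*n^2 + 6*n - 4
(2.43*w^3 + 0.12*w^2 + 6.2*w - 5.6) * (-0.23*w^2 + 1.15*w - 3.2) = -0.5589*w^5 + 2.7669*w^4 - 9.064*w^3 + 8.034*w^2 - 26.28*w + 17.92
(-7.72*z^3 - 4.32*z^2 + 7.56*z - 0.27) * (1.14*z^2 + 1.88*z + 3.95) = -8.8008*z^5 - 19.4384*z^4 - 29.9972*z^3 - 3.15900000000001*z^2 + 29.3544*z - 1.0665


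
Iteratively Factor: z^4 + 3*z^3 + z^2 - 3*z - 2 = (z + 1)*(z^3 + 2*z^2 - z - 2) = (z + 1)*(z + 2)*(z^2 - 1) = (z + 1)^2*(z + 2)*(z - 1)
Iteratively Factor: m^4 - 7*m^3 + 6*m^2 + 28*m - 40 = (m - 2)*(m^3 - 5*m^2 - 4*m + 20) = (m - 5)*(m - 2)*(m^2 - 4) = (m - 5)*(m - 2)^2*(m + 2)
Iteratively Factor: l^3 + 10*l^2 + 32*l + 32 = (l + 4)*(l^2 + 6*l + 8) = (l + 2)*(l + 4)*(l + 4)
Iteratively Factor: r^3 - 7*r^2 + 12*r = (r - 3)*(r^2 - 4*r) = (r - 4)*(r - 3)*(r)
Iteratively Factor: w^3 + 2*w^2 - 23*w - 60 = (w - 5)*(w^2 + 7*w + 12) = (w - 5)*(w + 4)*(w + 3)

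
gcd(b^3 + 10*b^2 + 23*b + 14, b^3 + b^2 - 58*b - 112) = b^2 + 9*b + 14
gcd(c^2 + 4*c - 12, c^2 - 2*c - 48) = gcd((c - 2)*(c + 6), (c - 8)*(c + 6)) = c + 6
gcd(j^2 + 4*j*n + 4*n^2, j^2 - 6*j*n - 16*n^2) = j + 2*n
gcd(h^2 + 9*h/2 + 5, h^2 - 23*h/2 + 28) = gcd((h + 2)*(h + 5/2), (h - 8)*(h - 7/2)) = 1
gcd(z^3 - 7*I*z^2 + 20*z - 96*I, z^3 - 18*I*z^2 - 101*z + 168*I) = z^2 - 11*I*z - 24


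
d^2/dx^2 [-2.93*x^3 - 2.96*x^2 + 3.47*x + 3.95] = -17.58*x - 5.92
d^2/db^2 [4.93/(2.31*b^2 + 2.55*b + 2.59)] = (-52.613946*b^2 - 58.08033*b + 4.93*(4.62*b + 2.55)*(9.24*b + 5.1) - 58.991394)/(2.31*b^2 + 2.55*b + 2.59)^3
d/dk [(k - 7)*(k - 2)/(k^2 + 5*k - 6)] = 2*(7*k^2 - 20*k - 8)/(k^4 + 10*k^3 + 13*k^2 - 60*k + 36)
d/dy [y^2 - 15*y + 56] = 2*y - 15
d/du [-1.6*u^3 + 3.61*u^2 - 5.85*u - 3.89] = -4.8*u^2 + 7.22*u - 5.85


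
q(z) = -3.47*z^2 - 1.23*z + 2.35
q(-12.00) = -482.57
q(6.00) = -129.95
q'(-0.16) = -0.12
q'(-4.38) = 29.17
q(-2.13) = -10.77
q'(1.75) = -13.38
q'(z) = -6.94*z - 1.23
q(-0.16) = 2.46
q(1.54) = -7.77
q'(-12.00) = 82.05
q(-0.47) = 2.16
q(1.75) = -10.43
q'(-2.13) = 13.55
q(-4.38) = -58.83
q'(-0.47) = 2.03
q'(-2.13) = 13.55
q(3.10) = -34.81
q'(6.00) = -42.87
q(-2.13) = -10.77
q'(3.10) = -22.74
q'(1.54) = -11.92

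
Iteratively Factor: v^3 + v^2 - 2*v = (v + 2)*(v^2 - v) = (v - 1)*(v + 2)*(v)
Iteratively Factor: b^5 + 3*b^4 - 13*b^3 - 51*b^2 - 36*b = (b + 3)*(b^4 - 13*b^2 - 12*b) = (b - 4)*(b + 3)*(b^3 + 4*b^2 + 3*b) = (b - 4)*(b + 3)^2*(b^2 + b) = b*(b - 4)*(b + 3)^2*(b + 1)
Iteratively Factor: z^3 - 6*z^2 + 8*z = (z - 2)*(z^2 - 4*z) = (z - 4)*(z - 2)*(z)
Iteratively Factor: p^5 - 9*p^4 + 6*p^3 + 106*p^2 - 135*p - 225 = (p + 3)*(p^4 - 12*p^3 + 42*p^2 - 20*p - 75) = (p - 5)*(p + 3)*(p^3 - 7*p^2 + 7*p + 15) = (p - 5)*(p - 3)*(p + 3)*(p^2 - 4*p - 5) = (p - 5)*(p - 3)*(p + 1)*(p + 3)*(p - 5)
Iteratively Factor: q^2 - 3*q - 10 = (q + 2)*(q - 5)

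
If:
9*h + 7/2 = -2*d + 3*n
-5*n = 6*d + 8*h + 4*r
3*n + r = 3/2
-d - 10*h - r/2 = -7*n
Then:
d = -1027/976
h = -67/244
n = -175/488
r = 1257/488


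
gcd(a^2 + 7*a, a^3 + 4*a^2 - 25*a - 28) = a + 7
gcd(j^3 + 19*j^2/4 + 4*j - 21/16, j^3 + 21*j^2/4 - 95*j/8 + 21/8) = j - 1/4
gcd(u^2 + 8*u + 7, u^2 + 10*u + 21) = u + 7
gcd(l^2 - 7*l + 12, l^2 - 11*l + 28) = l - 4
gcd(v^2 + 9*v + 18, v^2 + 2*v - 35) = 1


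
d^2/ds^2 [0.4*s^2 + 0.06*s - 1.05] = 0.800000000000000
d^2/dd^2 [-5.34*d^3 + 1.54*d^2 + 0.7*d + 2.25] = 3.08 - 32.04*d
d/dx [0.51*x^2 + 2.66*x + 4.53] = 1.02*x + 2.66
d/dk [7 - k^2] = -2*k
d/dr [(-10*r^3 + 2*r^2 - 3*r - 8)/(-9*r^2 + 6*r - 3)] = (30*r^4 - 40*r^3 + 25*r^2 - 52*r + 19)/(3*(9*r^4 - 12*r^3 + 10*r^2 - 4*r + 1))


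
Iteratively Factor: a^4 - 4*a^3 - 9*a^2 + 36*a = (a)*(a^3 - 4*a^2 - 9*a + 36) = a*(a - 4)*(a^2 - 9) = a*(a - 4)*(a + 3)*(a - 3)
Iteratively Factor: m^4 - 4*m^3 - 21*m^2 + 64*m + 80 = (m - 5)*(m^3 + m^2 - 16*m - 16) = (m - 5)*(m + 1)*(m^2 - 16) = (m - 5)*(m + 1)*(m + 4)*(m - 4)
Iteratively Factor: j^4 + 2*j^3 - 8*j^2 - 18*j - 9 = (j - 3)*(j^3 + 5*j^2 + 7*j + 3) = (j - 3)*(j + 3)*(j^2 + 2*j + 1) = (j - 3)*(j + 1)*(j + 3)*(j + 1)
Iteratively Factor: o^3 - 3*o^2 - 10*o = (o)*(o^2 - 3*o - 10) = o*(o + 2)*(o - 5)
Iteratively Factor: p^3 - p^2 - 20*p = (p + 4)*(p^2 - 5*p) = (p - 5)*(p + 4)*(p)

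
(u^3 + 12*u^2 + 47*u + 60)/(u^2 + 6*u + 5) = (u^2 + 7*u + 12)/(u + 1)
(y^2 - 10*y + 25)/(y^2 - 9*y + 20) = (y - 5)/(y - 4)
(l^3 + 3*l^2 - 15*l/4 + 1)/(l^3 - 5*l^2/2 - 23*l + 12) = (l - 1/2)/(l - 6)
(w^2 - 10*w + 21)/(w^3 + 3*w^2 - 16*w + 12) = (w^2 - 10*w + 21)/(w^3 + 3*w^2 - 16*w + 12)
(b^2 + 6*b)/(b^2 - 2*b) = (b + 6)/(b - 2)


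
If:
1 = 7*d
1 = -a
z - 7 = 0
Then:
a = -1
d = 1/7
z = 7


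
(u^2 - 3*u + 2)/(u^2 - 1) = (u - 2)/(u + 1)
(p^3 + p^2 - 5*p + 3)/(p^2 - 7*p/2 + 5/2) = 2*(p^2 + 2*p - 3)/(2*p - 5)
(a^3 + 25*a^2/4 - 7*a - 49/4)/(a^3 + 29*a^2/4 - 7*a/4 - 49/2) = (a + 1)/(a + 2)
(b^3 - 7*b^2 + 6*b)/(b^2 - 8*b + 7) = b*(b - 6)/(b - 7)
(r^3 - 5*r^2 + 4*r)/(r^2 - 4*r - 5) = r*(-r^2 + 5*r - 4)/(-r^2 + 4*r + 5)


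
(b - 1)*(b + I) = b^2 - b + I*b - I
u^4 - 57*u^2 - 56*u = u*(u - 8)*(u + 1)*(u + 7)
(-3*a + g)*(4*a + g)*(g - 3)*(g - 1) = -12*a^2*g^2 + 48*a^2*g - 36*a^2 + a*g^3 - 4*a*g^2 + 3*a*g + g^4 - 4*g^3 + 3*g^2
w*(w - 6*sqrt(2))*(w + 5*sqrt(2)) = w^3 - sqrt(2)*w^2 - 60*w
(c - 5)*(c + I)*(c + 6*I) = c^3 - 5*c^2 + 7*I*c^2 - 6*c - 35*I*c + 30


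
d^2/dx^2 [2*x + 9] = 0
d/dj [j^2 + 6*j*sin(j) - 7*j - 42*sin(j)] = 6*j*cos(j) + 2*j + 6*sin(j) - 42*cos(j) - 7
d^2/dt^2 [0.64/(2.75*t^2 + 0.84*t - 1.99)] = (-9.68*t^2 - 2.9568*t + 0.64*(5.5*t + 0.84)*(11.0*t + 1.68) + 7.0048)/(2.75*t^2 + 0.84*t - 1.99)^3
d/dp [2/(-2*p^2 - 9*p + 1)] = 2*(4*p + 9)/(2*p^2 + 9*p - 1)^2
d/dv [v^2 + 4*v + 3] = 2*v + 4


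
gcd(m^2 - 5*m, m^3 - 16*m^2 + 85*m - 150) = m - 5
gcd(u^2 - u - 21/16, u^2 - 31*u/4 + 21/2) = u - 7/4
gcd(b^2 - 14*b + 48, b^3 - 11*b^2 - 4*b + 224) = b - 8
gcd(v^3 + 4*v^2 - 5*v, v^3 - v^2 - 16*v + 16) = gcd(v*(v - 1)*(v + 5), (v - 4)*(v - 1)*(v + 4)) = v - 1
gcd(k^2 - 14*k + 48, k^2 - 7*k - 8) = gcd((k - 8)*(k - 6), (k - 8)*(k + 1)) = k - 8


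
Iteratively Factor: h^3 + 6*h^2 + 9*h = (h)*(h^2 + 6*h + 9) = h*(h + 3)*(h + 3)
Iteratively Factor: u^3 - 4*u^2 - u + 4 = (u + 1)*(u^2 - 5*u + 4) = (u - 4)*(u + 1)*(u - 1)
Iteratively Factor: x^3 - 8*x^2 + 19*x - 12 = (x - 4)*(x^2 - 4*x + 3) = (x - 4)*(x - 3)*(x - 1)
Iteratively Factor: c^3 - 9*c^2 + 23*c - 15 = (c - 3)*(c^2 - 6*c + 5) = (c - 5)*(c - 3)*(c - 1)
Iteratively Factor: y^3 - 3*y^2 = (y)*(y^2 - 3*y) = y^2*(y - 3)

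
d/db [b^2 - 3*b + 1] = 2*b - 3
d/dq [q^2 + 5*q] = 2*q + 5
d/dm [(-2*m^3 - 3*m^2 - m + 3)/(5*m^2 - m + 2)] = (-10*m^4 + 4*m^3 - 4*m^2 - 42*m + 1)/(25*m^4 - 10*m^3 + 21*m^2 - 4*m + 4)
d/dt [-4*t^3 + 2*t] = 2 - 12*t^2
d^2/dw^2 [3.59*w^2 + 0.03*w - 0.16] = 7.18000000000000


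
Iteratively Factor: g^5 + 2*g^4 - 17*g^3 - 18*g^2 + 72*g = (g + 3)*(g^4 - g^3 - 14*g^2 + 24*g) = (g + 3)*(g + 4)*(g^3 - 5*g^2 + 6*g) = (g - 2)*(g + 3)*(g + 4)*(g^2 - 3*g) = (g - 3)*(g - 2)*(g + 3)*(g + 4)*(g)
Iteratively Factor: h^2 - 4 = (h + 2)*(h - 2)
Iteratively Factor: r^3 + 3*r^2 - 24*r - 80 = (r - 5)*(r^2 + 8*r + 16) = (r - 5)*(r + 4)*(r + 4)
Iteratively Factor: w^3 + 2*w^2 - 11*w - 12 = (w + 4)*(w^2 - 2*w - 3) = (w + 1)*(w + 4)*(w - 3)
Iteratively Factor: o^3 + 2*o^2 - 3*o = (o - 1)*(o^2 + 3*o) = (o - 1)*(o + 3)*(o)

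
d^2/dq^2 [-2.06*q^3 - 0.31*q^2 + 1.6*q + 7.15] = -12.36*q - 0.62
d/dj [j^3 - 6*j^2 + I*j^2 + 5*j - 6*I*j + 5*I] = 3*j^2 + 2*j*(-6 + I) + 5 - 6*I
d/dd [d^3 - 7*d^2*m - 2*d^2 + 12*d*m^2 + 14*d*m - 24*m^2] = 3*d^2 - 14*d*m - 4*d + 12*m^2 + 14*m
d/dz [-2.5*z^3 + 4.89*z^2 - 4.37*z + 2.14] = -7.5*z^2 + 9.78*z - 4.37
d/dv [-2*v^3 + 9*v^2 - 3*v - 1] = -6*v^2 + 18*v - 3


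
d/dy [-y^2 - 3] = -2*y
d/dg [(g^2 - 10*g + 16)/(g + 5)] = (g^2 + 10*g - 66)/(g^2 + 10*g + 25)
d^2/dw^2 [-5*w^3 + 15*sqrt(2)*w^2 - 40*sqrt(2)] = -30*w + 30*sqrt(2)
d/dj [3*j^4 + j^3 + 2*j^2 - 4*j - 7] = 12*j^3 + 3*j^2 + 4*j - 4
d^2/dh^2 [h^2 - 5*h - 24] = 2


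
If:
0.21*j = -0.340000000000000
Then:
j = -1.62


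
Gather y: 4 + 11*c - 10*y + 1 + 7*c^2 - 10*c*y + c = 7*c^2 + 12*c + y*(-10*c - 10) + 5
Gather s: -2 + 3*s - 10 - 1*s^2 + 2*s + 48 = -s^2 + 5*s + 36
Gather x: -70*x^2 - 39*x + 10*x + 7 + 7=-70*x^2 - 29*x + 14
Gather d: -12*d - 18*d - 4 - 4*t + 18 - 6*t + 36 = -30*d - 10*t + 50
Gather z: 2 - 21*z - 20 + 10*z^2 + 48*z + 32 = 10*z^2 + 27*z + 14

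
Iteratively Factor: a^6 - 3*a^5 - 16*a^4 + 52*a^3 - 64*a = (a + 1)*(a^5 - 4*a^4 - 12*a^3 + 64*a^2 - 64*a) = (a + 1)*(a + 4)*(a^4 - 8*a^3 + 20*a^2 - 16*a) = (a - 2)*(a + 1)*(a + 4)*(a^3 - 6*a^2 + 8*a) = (a - 2)^2*(a + 1)*(a + 4)*(a^2 - 4*a) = a*(a - 2)^2*(a + 1)*(a + 4)*(a - 4)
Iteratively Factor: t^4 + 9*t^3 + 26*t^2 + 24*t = (t + 3)*(t^3 + 6*t^2 + 8*t) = (t + 3)*(t + 4)*(t^2 + 2*t) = (t + 2)*(t + 3)*(t + 4)*(t)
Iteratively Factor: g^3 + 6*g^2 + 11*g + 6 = (g + 2)*(g^2 + 4*g + 3) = (g + 2)*(g + 3)*(g + 1)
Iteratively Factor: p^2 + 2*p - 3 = (p + 3)*(p - 1)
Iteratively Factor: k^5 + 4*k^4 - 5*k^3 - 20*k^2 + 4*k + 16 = (k + 2)*(k^4 + 2*k^3 - 9*k^2 - 2*k + 8) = (k + 1)*(k + 2)*(k^3 + k^2 - 10*k + 8) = (k + 1)*(k + 2)*(k + 4)*(k^2 - 3*k + 2) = (k - 1)*(k + 1)*(k + 2)*(k + 4)*(k - 2)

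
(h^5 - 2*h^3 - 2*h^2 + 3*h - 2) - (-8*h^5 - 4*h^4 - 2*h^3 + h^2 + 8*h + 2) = 9*h^5 + 4*h^4 - 3*h^2 - 5*h - 4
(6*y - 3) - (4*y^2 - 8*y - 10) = -4*y^2 + 14*y + 7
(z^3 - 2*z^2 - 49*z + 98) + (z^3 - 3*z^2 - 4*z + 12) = 2*z^3 - 5*z^2 - 53*z + 110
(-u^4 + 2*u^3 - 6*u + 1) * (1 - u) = u^5 - 3*u^4 + 2*u^3 + 6*u^2 - 7*u + 1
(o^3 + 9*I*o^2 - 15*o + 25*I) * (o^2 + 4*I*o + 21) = o^5 + 13*I*o^4 - 30*o^3 + 154*I*o^2 - 415*o + 525*I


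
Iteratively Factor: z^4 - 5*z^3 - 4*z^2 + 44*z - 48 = (z - 2)*(z^3 - 3*z^2 - 10*z + 24) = (z - 2)^2*(z^2 - z - 12) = (z - 2)^2*(z + 3)*(z - 4)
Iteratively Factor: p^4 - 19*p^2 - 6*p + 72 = (p - 2)*(p^3 + 2*p^2 - 15*p - 36) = (p - 2)*(p + 3)*(p^2 - p - 12) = (p - 2)*(p + 3)^2*(p - 4)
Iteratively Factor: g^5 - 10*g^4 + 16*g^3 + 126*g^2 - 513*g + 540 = (g - 3)*(g^4 - 7*g^3 - 5*g^2 + 111*g - 180) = (g - 3)^2*(g^3 - 4*g^2 - 17*g + 60) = (g - 5)*(g - 3)^2*(g^2 + g - 12) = (g - 5)*(g - 3)^3*(g + 4)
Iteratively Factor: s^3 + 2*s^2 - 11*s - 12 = (s + 1)*(s^2 + s - 12) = (s - 3)*(s + 1)*(s + 4)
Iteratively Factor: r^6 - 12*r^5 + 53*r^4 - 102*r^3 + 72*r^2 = (r)*(r^5 - 12*r^4 + 53*r^3 - 102*r^2 + 72*r) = r*(r - 2)*(r^4 - 10*r^3 + 33*r^2 - 36*r) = r*(r - 3)*(r - 2)*(r^3 - 7*r^2 + 12*r) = r^2*(r - 3)*(r - 2)*(r^2 - 7*r + 12) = r^2*(r - 3)^2*(r - 2)*(r - 4)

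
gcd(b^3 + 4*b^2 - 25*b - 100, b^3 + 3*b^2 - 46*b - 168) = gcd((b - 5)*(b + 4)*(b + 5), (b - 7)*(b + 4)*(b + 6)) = b + 4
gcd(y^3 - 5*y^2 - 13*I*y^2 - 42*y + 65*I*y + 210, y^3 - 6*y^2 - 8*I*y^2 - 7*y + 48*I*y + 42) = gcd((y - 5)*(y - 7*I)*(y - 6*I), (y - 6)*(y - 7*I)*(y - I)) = y - 7*I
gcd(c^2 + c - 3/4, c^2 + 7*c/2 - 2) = c - 1/2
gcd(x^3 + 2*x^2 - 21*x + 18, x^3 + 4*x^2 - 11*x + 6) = x^2 + 5*x - 6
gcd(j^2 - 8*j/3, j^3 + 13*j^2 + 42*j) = j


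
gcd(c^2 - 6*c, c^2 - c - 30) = c - 6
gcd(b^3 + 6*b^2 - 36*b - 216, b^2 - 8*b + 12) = b - 6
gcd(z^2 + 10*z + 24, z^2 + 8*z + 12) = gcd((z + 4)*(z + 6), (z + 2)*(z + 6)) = z + 6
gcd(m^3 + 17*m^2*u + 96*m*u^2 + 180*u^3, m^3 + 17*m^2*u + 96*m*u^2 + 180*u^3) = m^3 + 17*m^2*u + 96*m*u^2 + 180*u^3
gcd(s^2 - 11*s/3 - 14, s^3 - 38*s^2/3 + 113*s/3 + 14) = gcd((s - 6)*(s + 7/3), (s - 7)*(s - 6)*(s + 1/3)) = s - 6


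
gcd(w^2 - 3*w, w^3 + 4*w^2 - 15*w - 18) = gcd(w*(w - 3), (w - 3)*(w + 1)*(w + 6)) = w - 3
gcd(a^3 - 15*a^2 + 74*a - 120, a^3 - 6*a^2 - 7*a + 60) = a^2 - 9*a + 20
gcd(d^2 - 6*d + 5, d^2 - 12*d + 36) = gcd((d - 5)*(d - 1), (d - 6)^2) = 1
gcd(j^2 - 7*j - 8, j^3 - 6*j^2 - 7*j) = j + 1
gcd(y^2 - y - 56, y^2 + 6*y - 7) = y + 7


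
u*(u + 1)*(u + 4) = u^3 + 5*u^2 + 4*u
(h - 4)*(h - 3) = h^2 - 7*h + 12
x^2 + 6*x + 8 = (x + 2)*(x + 4)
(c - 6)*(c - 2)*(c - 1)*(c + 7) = c^4 - 2*c^3 - 43*c^2 + 128*c - 84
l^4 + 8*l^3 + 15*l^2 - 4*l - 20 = (l - 1)*(l + 2)^2*(l + 5)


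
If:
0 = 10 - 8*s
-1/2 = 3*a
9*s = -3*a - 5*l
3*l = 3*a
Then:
No Solution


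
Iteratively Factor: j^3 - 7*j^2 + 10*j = (j - 2)*(j^2 - 5*j) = j*(j - 2)*(j - 5)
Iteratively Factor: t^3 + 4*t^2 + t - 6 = (t + 3)*(t^2 + t - 2) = (t - 1)*(t + 3)*(t + 2)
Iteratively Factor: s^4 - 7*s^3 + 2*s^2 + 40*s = (s - 4)*(s^3 - 3*s^2 - 10*s) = s*(s - 4)*(s^2 - 3*s - 10) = s*(s - 5)*(s - 4)*(s + 2)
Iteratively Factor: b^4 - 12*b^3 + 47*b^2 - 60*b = (b - 3)*(b^3 - 9*b^2 + 20*b) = (b - 4)*(b - 3)*(b^2 - 5*b) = (b - 5)*(b - 4)*(b - 3)*(b)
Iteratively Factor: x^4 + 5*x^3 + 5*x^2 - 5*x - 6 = (x + 1)*(x^3 + 4*x^2 + x - 6) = (x + 1)*(x + 2)*(x^2 + 2*x - 3) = (x - 1)*(x + 1)*(x + 2)*(x + 3)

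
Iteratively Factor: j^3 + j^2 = (j + 1)*(j^2) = j*(j + 1)*(j)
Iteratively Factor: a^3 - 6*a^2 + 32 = (a + 2)*(a^2 - 8*a + 16) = (a - 4)*(a + 2)*(a - 4)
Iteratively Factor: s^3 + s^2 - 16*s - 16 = (s + 4)*(s^2 - 3*s - 4) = (s - 4)*(s + 4)*(s + 1)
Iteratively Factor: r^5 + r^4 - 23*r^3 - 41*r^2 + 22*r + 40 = (r - 5)*(r^4 + 6*r^3 + 7*r^2 - 6*r - 8) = (r - 5)*(r - 1)*(r^3 + 7*r^2 + 14*r + 8) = (r - 5)*(r - 1)*(r + 4)*(r^2 + 3*r + 2) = (r - 5)*(r - 1)*(r + 2)*(r + 4)*(r + 1)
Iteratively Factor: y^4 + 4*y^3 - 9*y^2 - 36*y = (y)*(y^3 + 4*y^2 - 9*y - 36) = y*(y + 3)*(y^2 + y - 12) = y*(y - 3)*(y + 3)*(y + 4)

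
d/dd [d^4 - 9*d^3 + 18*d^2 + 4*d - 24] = 4*d^3 - 27*d^2 + 36*d + 4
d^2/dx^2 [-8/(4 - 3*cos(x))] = 24*(3*sin(x)^2 - 4*cos(x) + 3)/(3*cos(x) - 4)^3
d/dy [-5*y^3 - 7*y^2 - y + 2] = -15*y^2 - 14*y - 1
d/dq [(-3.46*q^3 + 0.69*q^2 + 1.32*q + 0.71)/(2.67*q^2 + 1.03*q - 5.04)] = (-9.2382*q^4 - 7.1276*q^3 + 49.5015*q^2 - 10.7466*q - 7.3841)/(7.1289*q^4 + 5.5002*q^3 - 25.8527*q^2 - 10.3824*q + 25.4016)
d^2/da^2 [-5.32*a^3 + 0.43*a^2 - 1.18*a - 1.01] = 0.86 - 31.92*a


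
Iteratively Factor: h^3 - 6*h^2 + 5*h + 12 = (h + 1)*(h^2 - 7*h + 12) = (h - 4)*(h + 1)*(h - 3)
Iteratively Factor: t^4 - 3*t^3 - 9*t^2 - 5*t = (t)*(t^3 - 3*t^2 - 9*t - 5) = t*(t - 5)*(t^2 + 2*t + 1) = t*(t - 5)*(t + 1)*(t + 1)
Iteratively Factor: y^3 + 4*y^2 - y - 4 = (y + 1)*(y^2 + 3*y - 4) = (y + 1)*(y + 4)*(y - 1)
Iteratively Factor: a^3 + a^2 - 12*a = (a)*(a^2 + a - 12) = a*(a - 3)*(a + 4)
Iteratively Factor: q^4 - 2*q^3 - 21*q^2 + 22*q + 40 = (q - 5)*(q^3 + 3*q^2 - 6*q - 8) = (q - 5)*(q - 2)*(q^2 + 5*q + 4) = (q - 5)*(q - 2)*(q + 1)*(q + 4)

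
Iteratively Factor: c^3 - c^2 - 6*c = (c)*(c^2 - c - 6) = c*(c - 3)*(c + 2)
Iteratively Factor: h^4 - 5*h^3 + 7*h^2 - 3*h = (h - 1)*(h^3 - 4*h^2 + 3*h) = (h - 3)*(h - 1)*(h^2 - h) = h*(h - 3)*(h - 1)*(h - 1)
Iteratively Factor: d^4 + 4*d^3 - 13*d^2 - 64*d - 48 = (d + 3)*(d^3 + d^2 - 16*d - 16) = (d + 1)*(d + 3)*(d^2 - 16) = (d + 1)*(d + 3)*(d + 4)*(d - 4)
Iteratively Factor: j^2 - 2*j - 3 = (j - 3)*(j + 1)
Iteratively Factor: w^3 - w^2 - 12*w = (w - 4)*(w^2 + 3*w) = (w - 4)*(w + 3)*(w)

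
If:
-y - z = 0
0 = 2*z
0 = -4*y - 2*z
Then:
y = 0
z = 0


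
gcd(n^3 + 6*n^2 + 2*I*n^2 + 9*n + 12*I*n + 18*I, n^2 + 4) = n + 2*I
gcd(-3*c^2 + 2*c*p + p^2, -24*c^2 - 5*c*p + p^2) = 3*c + p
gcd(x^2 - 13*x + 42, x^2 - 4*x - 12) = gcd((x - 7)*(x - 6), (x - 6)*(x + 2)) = x - 6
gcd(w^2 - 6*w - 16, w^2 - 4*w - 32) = w - 8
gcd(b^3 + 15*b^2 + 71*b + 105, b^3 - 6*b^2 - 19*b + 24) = b + 3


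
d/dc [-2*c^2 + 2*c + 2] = 2 - 4*c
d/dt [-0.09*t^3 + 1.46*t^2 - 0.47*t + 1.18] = -0.27*t^2 + 2.92*t - 0.47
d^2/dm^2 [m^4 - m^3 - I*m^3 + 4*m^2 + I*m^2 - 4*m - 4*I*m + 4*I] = 12*m^2 - 6*m - 6*I*m + 8 + 2*I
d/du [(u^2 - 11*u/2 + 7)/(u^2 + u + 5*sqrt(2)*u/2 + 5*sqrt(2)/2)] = ((4*u - 11)*(2*u^2 + 2*u + 5*sqrt(2)*u + 5*sqrt(2)) - (4*u + 2 + 5*sqrt(2))*(2*u^2 - 11*u + 14))/(2*u^2 + 2*u + 5*sqrt(2)*u + 5*sqrt(2))^2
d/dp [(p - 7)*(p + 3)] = 2*p - 4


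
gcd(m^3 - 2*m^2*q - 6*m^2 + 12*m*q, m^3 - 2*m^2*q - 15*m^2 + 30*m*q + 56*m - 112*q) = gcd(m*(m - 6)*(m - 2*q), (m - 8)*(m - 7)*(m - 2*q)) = -m + 2*q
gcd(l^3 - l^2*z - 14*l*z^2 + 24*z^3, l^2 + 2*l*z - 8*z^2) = -l^2 - 2*l*z + 8*z^2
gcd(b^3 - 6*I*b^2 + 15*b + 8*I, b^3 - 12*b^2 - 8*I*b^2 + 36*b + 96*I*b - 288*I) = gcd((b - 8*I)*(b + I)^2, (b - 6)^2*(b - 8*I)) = b - 8*I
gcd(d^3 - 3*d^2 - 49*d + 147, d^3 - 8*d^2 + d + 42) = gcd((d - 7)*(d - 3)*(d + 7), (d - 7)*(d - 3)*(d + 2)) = d^2 - 10*d + 21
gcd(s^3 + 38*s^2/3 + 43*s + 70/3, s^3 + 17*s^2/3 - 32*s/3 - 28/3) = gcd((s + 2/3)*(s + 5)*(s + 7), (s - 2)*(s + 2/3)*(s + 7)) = s^2 + 23*s/3 + 14/3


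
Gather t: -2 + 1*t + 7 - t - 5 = 0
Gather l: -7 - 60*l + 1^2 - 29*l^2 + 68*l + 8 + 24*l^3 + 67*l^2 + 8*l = 24*l^3 + 38*l^2 + 16*l + 2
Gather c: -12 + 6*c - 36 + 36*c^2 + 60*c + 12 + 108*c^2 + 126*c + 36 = 144*c^2 + 192*c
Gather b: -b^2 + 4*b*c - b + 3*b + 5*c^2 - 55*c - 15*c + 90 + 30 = -b^2 + b*(4*c + 2) + 5*c^2 - 70*c + 120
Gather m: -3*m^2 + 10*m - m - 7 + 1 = -3*m^2 + 9*m - 6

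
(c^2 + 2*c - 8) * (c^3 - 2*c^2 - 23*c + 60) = c^5 - 35*c^3 + 30*c^2 + 304*c - 480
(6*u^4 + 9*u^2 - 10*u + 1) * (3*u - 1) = 18*u^5 - 6*u^4 + 27*u^3 - 39*u^2 + 13*u - 1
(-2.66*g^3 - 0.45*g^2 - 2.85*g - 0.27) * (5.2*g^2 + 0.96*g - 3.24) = -13.832*g^5 - 4.8936*g^4 - 6.6336*g^3 - 2.682*g^2 + 8.9748*g + 0.8748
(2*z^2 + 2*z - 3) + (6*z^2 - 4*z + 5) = 8*z^2 - 2*z + 2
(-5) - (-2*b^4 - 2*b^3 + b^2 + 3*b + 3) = 2*b^4 + 2*b^3 - b^2 - 3*b - 8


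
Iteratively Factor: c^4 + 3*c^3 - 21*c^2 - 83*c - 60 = (c + 4)*(c^3 - c^2 - 17*c - 15) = (c + 1)*(c + 4)*(c^2 - 2*c - 15) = (c + 1)*(c + 3)*(c + 4)*(c - 5)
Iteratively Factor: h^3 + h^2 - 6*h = (h - 2)*(h^2 + 3*h) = h*(h - 2)*(h + 3)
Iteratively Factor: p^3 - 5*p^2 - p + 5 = (p - 1)*(p^2 - 4*p - 5) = (p - 1)*(p + 1)*(p - 5)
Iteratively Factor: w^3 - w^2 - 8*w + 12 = (w - 2)*(w^2 + w - 6) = (w - 2)*(w + 3)*(w - 2)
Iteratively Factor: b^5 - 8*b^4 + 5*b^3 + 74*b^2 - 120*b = (b + 3)*(b^4 - 11*b^3 + 38*b^2 - 40*b) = (b - 4)*(b + 3)*(b^3 - 7*b^2 + 10*b) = (b - 5)*(b - 4)*(b + 3)*(b^2 - 2*b) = b*(b - 5)*(b - 4)*(b + 3)*(b - 2)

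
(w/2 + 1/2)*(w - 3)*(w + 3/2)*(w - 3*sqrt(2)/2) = w^4/2 - 3*sqrt(2)*w^3/4 - w^3/4 - 3*w^2 + 3*sqrt(2)*w^2/8 - 9*w/4 + 9*sqrt(2)*w/2 + 27*sqrt(2)/8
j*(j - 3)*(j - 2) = j^3 - 5*j^2 + 6*j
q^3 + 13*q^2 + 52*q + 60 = (q + 2)*(q + 5)*(q + 6)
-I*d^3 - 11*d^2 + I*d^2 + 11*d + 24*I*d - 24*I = (d - 8*I)*(d - 3*I)*(-I*d + I)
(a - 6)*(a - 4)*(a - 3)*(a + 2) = a^4 - 11*a^3 + 28*a^2 + 36*a - 144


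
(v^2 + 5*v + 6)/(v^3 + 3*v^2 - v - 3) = (v + 2)/(v^2 - 1)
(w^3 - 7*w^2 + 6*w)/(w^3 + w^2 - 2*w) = (w - 6)/(w + 2)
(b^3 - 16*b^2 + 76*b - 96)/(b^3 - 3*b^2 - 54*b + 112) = (b - 6)/(b + 7)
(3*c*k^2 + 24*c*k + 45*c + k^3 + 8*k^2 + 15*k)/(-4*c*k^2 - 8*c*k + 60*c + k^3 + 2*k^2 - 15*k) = (-3*c*k - 9*c - k^2 - 3*k)/(4*c*k - 12*c - k^2 + 3*k)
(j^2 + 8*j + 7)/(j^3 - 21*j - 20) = (j + 7)/(j^2 - j - 20)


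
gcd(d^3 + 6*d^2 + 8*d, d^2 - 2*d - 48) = 1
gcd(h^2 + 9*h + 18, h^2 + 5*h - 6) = h + 6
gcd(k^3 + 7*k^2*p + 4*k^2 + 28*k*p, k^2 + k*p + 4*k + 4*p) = k + 4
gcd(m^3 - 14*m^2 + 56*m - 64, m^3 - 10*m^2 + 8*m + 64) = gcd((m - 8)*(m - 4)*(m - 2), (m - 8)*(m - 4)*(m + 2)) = m^2 - 12*m + 32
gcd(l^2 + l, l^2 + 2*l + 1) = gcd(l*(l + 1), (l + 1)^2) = l + 1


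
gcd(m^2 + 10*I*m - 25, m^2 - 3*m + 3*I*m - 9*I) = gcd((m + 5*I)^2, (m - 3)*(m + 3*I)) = 1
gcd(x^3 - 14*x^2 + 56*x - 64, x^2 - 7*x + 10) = x - 2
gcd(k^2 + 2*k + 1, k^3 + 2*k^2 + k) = k^2 + 2*k + 1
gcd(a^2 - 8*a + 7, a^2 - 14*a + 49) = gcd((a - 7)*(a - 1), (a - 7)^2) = a - 7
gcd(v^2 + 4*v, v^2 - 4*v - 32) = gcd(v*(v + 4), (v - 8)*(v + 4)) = v + 4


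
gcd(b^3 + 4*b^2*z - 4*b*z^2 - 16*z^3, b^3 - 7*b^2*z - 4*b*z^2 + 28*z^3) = -b^2 + 4*z^2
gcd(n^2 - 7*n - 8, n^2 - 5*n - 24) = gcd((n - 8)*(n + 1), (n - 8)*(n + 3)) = n - 8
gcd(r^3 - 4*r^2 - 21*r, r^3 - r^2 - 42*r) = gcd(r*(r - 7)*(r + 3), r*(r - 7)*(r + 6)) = r^2 - 7*r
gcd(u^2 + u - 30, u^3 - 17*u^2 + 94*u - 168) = 1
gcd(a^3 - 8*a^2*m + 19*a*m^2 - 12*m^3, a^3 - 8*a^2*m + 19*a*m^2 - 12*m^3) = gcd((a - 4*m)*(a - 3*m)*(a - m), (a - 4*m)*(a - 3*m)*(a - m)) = a^3 - 8*a^2*m + 19*a*m^2 - 12*m^3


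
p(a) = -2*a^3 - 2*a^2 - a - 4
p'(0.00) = -1.00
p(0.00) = -4.00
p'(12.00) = -913.00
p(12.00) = -3760.00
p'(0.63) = -5.90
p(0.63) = -5.92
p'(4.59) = -145.77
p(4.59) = -244.13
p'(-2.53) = -29.29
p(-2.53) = 18.12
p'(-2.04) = -17.81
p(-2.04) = 6.70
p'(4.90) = -164.66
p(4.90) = -292.22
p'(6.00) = -241.00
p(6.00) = -514.00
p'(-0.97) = -2.77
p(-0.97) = -3.09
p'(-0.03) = -0.89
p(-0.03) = -3.97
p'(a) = -6*a^2 - 4*a - 1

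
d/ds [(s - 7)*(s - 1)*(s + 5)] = 3*s^2 - 6*s - 33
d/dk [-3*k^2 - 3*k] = -6*k - 3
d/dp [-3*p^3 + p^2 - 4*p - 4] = -9*p^2 + 2*p - 4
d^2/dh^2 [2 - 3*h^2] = -6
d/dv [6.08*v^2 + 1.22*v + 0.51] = 12.16*v + 1.22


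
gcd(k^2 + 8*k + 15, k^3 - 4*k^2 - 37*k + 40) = k + 5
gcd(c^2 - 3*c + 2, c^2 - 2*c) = c - 2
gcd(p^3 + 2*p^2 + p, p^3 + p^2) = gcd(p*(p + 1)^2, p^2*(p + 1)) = p^2 + p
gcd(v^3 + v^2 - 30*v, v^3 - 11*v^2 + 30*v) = v^2 - 5*v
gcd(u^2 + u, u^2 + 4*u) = u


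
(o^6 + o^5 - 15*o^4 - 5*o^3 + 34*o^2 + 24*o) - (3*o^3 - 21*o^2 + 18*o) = o^6 + o^5 - 15*o^4 - 8*o^3 + 55*o^2 + 6*o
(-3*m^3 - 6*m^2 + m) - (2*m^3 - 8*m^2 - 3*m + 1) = -5*m^3 + 2*m^2 + 4*m - 1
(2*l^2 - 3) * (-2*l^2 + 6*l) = -4*l^4 + 12*l^3 + 6*l^2 - 18*l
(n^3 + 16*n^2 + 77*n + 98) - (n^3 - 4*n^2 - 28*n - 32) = 20*n^2 + 105*n + 130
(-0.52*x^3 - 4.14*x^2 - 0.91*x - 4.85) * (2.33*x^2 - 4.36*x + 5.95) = -1.2116*x^5 - 7.379*x^4 + 12.8361*x^3 - 31.9659*x^2 + 15.7315*x - 28.8575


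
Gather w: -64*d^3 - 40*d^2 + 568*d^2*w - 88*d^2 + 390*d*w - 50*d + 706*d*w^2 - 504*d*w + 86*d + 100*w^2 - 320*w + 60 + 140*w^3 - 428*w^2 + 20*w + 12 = -64*d^3 - 128*d^2 + 36*d + 140*w^3 + w^2*(706*d - 328) + w*(568*d^2 - 114*d - 300) + 72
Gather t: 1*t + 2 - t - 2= 0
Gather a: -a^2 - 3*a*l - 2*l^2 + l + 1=-a^2 - 3*a*l - 2*l^2 + l + 1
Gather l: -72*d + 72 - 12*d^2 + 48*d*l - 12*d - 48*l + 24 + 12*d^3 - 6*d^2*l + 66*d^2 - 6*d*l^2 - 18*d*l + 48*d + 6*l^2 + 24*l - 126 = 12*d^3 + 54*d^2 - 36*d + l^2*(6 - 6*d) + l*(-6*d^2 + 30*d - 24) - 30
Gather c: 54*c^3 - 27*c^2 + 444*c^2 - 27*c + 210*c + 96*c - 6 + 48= 54*c^3 + 417*c^2 + 279*c + 42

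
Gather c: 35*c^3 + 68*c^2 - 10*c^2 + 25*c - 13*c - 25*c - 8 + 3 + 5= 35*c^3 + 58*c^2 - 13*c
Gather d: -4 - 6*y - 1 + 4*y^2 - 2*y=4*y^2 - 8*y - 5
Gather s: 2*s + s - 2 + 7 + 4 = 3*s + 9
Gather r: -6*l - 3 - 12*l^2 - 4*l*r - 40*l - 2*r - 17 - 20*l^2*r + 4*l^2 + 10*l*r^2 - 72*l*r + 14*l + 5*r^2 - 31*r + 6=-8*l^2 - 32*l + r^2*(10*l + 5) + r*(-20*l^2 - 76*l - 33) - 14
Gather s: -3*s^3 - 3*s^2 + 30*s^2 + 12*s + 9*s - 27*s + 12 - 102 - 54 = -3*s^3 + 27*s^2 - 6*s - 144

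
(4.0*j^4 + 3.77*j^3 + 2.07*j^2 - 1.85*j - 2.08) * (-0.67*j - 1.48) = -2.68*j^5 - 8.4459*j^4 - 6.9665*j^3 - 1.8241*j^2 + 4.1316*j + 3.0784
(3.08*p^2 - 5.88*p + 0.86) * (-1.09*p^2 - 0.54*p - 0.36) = -3.3572*p^4 + 4.746*p^3 + 1.129*p^2 + 1.6524*p - 0.3096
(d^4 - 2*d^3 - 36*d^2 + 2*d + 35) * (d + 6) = d^5 + 4*d^4 - 48*d^3 - 214*d^2 + 47*d + 210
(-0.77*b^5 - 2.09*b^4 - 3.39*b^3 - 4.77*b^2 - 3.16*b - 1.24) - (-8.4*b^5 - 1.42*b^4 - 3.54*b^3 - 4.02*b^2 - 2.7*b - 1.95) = 7.63*b^5 - 0.67*b^4 + 0.15*b^3 - 0.75*b^2 - 0.46*b + 0.71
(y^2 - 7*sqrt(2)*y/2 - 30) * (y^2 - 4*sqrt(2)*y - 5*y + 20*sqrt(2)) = y^4 - 15*sqrt(2)*y^3/2 - 5*y^3 - 2*y^2 + 75*sqrt(2)*y^2/2 + 10*y + 120*sqrt(2)*y - 600*sqrt(2)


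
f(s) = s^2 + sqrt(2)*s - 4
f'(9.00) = 19.41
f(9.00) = 89.73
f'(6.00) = 13.41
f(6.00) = 40.49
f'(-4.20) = -6.99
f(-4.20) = 7.70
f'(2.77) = 6.95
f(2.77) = 7.59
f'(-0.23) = 0.95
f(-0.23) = -4.27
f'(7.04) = 15.49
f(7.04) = 55.52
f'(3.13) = 7.67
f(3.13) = 10.22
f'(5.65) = 12.71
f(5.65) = 35.91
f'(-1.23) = -1.05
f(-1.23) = -4.23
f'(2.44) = 6.29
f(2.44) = 5.40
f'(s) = 2*s + sqrt(2)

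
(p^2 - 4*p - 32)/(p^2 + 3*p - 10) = (p^2 - 4*p - 32)/(p^2 + 3*p - 10)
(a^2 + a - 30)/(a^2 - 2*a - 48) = (a - 5)/(a - 8)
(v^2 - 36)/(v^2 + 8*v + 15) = (v^2 - 36)/(v^2 + 8*v + 15)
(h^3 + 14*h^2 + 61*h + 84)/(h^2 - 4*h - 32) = (h^2 + 10*h + 21)/(h - 8)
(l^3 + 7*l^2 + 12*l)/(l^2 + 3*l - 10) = l*(l^2 + 7*l + 12)/(l^2 + 3*l - 10)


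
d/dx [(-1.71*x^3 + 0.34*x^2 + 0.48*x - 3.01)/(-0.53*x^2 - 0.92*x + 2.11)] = (0.9063*x^4 + 3.1464*x^3 - 10.8827*x^2 - 1.7558*x - 1.7564)/(0.2809*x^4 + 0.9752*x^3 - 1.3902*x^2 - 3.8824*x + 4.4521)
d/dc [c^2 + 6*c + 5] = 2*c + 6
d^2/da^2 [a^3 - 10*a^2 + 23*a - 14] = 6*a - 20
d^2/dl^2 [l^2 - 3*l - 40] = 2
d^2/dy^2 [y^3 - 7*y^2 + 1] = 6*y - 14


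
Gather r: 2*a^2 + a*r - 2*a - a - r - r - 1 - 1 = 2*a^2 - 3*a + r*(a - 2) - 2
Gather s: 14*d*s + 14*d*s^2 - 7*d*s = 14*d*s^2 + 7*d*s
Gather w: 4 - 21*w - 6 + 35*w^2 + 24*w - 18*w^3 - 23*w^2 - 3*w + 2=-18*w^3 + 12*w^2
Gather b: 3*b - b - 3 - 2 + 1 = 2*b - 4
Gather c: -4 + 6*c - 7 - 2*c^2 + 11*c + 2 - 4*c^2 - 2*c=-6*c^2 + 15*c - 9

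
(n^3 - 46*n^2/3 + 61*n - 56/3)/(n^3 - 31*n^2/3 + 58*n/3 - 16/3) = (n - 7)/(n - 2)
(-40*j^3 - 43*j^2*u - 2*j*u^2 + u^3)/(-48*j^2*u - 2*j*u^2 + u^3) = (5*j^2 + 6*j*u + u^2)/(u*(6*j + u))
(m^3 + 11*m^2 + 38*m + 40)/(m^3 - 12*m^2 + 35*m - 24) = (m^3 + 11*m^2 + 38*m + 40)/(m^3 - 12*m^2 + 35*m - 24)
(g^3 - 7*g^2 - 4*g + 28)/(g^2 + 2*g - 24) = (g^3 - 7*g^2 - 4*g + 28)/(g^2 + 2*g - 24)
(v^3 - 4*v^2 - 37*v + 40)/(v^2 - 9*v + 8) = v + 5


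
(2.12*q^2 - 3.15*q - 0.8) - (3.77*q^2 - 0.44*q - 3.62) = -1.65*q^2 - 2.71*q + 2.82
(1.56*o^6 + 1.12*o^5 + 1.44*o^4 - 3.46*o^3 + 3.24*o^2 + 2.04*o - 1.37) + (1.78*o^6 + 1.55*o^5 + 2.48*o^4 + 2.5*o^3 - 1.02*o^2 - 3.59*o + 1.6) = 3.34*o^6 + 2.67*o^5 + 3.92*o^4 - 0.96*o^3 + 2.22*o^2 - 1.55*o + 0.23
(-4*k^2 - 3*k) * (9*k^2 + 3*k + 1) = -36*k^4 - 39*k^3 - 13*k^2 - 3*k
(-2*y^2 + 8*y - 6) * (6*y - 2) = -12*y^3 + 52*y^2 - 52*y + 12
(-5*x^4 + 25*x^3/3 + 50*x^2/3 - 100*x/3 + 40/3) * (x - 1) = -5*x^5 + 40*x^4/3 + 25*x^3/3 - 50*x^2 + 140*x/3 - 40/3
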